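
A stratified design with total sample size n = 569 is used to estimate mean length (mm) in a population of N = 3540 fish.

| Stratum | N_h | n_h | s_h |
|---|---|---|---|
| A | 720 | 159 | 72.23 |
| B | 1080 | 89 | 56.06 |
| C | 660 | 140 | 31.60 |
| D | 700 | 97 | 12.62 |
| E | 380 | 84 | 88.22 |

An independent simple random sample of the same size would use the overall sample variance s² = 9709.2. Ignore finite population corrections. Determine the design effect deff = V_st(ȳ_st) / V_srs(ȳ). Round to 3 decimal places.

V̂(ȳ_st) = Σ W_h² s_h²/n_h, with W_h = N_h/N and N = 3540:
  stratum A: (720/3540)²·72.23²/159 = 1.35736
  stratum B: (1080/3540)²·56.06²/89 = 3.28668
  stratum C: (660/3540)²·31.60²/140 = 0.247929
  stratum D: (700/3540)²·12.62²/97 = 0.0642002
  stratum E: (380/3540)²·88.22²/84 = 1.06762
V_st = 6.02379
V_srs = s²/n = 9709.2/569 = 17.0636
deff = V_st / V_srs = 6.02379/17.0636 = 0.3530

deff ≈ 0.353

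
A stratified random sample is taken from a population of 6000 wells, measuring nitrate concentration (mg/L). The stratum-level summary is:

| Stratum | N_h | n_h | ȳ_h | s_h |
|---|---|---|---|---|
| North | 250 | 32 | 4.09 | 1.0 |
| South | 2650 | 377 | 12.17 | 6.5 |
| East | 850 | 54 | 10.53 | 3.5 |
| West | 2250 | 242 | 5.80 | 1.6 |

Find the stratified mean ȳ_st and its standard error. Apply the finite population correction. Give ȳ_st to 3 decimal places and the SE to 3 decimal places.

ȳ_st ≈ 9.212, SE ≈ 0.156

ȳ_st = Σ W_h ȳ_h = (250·4.09 + 2650·12.17 + 850·10.53 + 2250·5.80)/6000 = 9.21225
V̂(ȳ_st) = Σ W_h² (1 − n_h/N_h) s_h²/n_h, with W_h = N_h/N and N = 6000:
  stratum North: (250/6000)²·(1 − 32/250)·1.0²/32 = 4.7309e-05
  stratum South: (2650/6000)²·(1 − 377/2650)·6.5²/377 = 0.0187512
  stratum East: (850/6000)²·(1 − 54/850)·3.5²/54 = 0.00426355
  stratum West: (2250/6000)²·(1 − 242/2250)·1.6²/242 = 0.0013276
V̂(ȳ_st) = 0.0243896
SE(ȳ_st) = √0.0243896 = 0.156172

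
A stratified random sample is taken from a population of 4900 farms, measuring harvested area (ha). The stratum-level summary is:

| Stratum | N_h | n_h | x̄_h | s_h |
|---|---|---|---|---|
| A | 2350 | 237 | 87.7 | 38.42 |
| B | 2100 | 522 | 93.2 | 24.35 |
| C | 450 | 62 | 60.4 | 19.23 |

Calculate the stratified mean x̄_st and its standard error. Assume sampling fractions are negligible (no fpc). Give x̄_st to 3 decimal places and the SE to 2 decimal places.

x̄_st = Σ W_h x̄_h = (2350·87.7 + 2100·93.2 + 450·60.4)/4900 = 87.55000
V̂(x̄_st) = Σ W_h² s_h²/n_h, with W_h = N_h/N and N = 4900:
  stratum A: (2350/4900)²·38.42²/237 = 1.43255
  stratum B: (2100/4900)²·24.35²/522 = 0.208629
  stratum C: (450/4900)²·19.23²/62 = 0.0503037
V̂(x̄_st) = 1.69148
SE(x̄_st) = √1.69148 = 1.30057

x̄_st ≈ 87.550, SE ≈ 1.30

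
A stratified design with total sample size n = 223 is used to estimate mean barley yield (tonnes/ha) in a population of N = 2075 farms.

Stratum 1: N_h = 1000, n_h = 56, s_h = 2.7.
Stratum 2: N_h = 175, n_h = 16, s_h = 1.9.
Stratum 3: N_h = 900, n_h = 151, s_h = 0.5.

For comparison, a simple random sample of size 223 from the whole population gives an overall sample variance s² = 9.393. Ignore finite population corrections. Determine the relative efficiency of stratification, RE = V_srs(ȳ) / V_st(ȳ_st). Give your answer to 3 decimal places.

V̂(ȳ_st) = Σ W_h² s_h²/n_h, with W_h = N_h/N and N = 2075:
  stratum 1: (1000/2075)²·2.7²/56 = 0.0302345
  stratum 2: (175/2075)²·1.9²/16 = 0.00160482
  stratum 3: (900/2075)²·0.5²/151 = 0.000311467
V_st = 0.0321508
V_srs = s²/n = 9.393/223 = 0.0421211
Relative efficiency = V_srs / V_st = 0.0421211/0.0321508 = 1.3101

RE ≈ 1.310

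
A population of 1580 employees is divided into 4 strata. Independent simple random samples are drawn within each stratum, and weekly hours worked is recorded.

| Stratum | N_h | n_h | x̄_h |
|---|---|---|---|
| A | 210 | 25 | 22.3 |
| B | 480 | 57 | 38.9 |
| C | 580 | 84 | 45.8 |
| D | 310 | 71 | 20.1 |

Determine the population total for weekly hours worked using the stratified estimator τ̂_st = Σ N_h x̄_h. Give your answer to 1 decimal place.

τ̂_st ≈ 56150.0

τ̂_st = Σ N_h x̄_h = 210·22.3 + 480·38.9 + 580·45.8 + 310·20.1 = 56150.0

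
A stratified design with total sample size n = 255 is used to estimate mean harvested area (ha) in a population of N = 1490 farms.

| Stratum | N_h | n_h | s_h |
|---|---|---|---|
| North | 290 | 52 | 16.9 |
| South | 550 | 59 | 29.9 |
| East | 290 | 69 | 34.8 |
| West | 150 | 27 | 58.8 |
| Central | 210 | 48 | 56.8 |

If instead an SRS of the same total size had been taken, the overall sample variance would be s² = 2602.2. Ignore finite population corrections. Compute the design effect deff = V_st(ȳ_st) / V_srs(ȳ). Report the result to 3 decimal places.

V̂(ȳ_st) = Σ W_h² s_h²/n_h, with W_h = N_h/N and N = 1490:
  stratum North: (290/1490)²·16.9²/52 = 0.208062
  stratum South: (550/1490)²·29.9²/59 = 2.06463
  stratum East: (290/1490)²·34.8²/69 = 0.664864
  stratum West: (150/1490)²·58.8²/27 = 1.29778
  stratum Central: (210/1490)²·56.8²/48 = 1.33512
V_st = 5.57046
V_srs = s²/n = 2602.2/255 = 10.2047
deff = V_st / V_srs = 5.57046/10.2047 = 0.5459

deff ≈ 0.546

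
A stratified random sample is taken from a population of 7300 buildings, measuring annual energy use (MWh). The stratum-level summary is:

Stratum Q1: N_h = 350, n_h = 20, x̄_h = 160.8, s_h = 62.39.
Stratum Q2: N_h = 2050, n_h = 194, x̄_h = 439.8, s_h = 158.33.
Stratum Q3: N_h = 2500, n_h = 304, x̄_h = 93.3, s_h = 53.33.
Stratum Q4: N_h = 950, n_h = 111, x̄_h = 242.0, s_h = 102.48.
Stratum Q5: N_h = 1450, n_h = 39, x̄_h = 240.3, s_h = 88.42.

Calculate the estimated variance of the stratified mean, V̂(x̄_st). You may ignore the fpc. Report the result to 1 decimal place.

V̂(x̄_st) ≈ 21.2

V̂(x̄_st) = Σ W_h² s_h²/n_h, with W_h = N_h/N and N = 7300:
  stratum Q1: (350/7300)²·62.39²/20 = 0.447394
  stratum Q2: (2050/7300)²·158.33²/194 = 10.1903
  stratum Q3: (2500/7300)²·53.33²/304 = 1.09725
  stratum Q4: (950/7300)²·102.48²/111 = 1.60235
  stratum Q5: (1450/7300)²·88.42²/39 = 7.90909
V̂(x̄_st) = 21.2464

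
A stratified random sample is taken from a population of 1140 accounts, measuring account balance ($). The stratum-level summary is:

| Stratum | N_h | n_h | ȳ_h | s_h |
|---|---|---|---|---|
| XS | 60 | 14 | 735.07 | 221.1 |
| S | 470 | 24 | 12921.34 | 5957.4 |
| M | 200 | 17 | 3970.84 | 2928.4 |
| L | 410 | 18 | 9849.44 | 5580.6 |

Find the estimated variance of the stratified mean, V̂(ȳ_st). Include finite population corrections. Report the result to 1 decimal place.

V̂(ȳ_st) ≈ 466702.4

V̂(ȳ_st) = Σ W_h² (1 − n_h/N_h) s_h²/n_h, with W_h = N_h/N and N = 1140:
  stratum XS: (60/1140)²·(1 − 14/60)·221.1²/14 = 7.41564
  stratum S: (470/1140)²·(1 − 24/470)·5957.4²/24 = 238520
  stratum M: (200/1140)²·(1 − 17/200)·2928.4²/17 = 14206.4
  stratum L: (410/1140)²·(1 − 18/410)·5580.6²/18 = 213968
V̂(ȳ_st) = 466702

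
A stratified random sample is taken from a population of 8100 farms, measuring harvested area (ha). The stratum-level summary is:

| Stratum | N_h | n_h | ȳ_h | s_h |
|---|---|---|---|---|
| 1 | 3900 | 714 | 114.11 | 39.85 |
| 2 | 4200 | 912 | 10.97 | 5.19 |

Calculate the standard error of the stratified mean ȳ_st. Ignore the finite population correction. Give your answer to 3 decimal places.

SE(ȳ_st) ≈ 0.724

V̂(ȳ_st) = Σ W_h² s_h²/n_h, with W_h = N_h/N and N = 8100:
  stratum 1: (3900/8100)²·39.85²/714 = 0.515606
  stratum 2: (4200/8100)²·5.19²/912 = 0.00794088
V̂(ȳ_st) = 0.523546
SE(ȳ_st) = √0.523546 = 0.723565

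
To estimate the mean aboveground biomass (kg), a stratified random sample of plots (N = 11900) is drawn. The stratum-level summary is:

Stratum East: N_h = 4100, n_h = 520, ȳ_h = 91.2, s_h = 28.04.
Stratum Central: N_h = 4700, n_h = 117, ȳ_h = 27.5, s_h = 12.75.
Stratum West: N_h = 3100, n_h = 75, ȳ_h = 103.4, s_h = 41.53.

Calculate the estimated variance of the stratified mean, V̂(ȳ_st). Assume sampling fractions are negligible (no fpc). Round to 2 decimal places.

V̂(ȳ_st) ≈ 1.96

V̂(ȳ_st) = Σ W_h² s_h²/n_h, with W_h = N_h/N and N = 11900:
  stratum East: (4100/11900)²·28.04²/520 = 0.179484
  stratum Central: (4700/11900)²·12.75²/117 = 0.216739
  stratum West: (3100/11900)²·41.53²/75 = 1.5606
V̂(ȳ_st) = 1.95682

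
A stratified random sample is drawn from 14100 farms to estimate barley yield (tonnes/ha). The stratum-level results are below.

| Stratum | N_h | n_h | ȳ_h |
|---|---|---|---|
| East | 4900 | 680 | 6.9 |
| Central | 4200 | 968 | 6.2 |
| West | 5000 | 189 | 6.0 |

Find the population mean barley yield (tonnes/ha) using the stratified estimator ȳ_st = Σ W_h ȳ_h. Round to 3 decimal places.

ȳ_st ≈ 6.372

N = Σ N_h = 14100. Stratum weights W_h = N_h/N.
ȳ_st = (4900·6.9 + 4200·6.2 + 5000·6.0) / 14100 = 6.37234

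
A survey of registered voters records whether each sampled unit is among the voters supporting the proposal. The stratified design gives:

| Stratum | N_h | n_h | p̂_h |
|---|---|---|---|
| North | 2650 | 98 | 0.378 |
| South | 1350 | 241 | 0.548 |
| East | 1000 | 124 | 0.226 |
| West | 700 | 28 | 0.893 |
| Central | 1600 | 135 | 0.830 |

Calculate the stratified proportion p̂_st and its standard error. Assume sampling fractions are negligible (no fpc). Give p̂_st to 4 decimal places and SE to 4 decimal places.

N = 7300; stratum weights W_h = N_h/N.
p̂_st = Σ W_h p̂_h = (2650·0.378 + 1350·0.548 + 1000·0.226 + 700·0.893 + 1600·0.830)/7300 = 0.53707
V̂(p̂_st) = Σ W_h² p̂_h(1−p̂_h)/(n_h−1):
  stratum North: (2650/7300)²·0.378·0.622/97 = 0.000319416
  stratum South: (1350/7300)²·0.548·0.452/240 = 3.52963e-05
  stratum East: (1000/7300)²·0.226·0.774/123 = 2.66869e-05
  stratum West: (700/7300)²·0.893·0.107/27 = 3.25403e-05
  stratum Central: (1600/7300)²·0.830·0.170/134 = 5.05844e-05
V̂(p̂_st) = 0.000464524; SE = √V̂ = 0.0215528

p̂_st ≈ 0.5371, SE ≈ 0.0216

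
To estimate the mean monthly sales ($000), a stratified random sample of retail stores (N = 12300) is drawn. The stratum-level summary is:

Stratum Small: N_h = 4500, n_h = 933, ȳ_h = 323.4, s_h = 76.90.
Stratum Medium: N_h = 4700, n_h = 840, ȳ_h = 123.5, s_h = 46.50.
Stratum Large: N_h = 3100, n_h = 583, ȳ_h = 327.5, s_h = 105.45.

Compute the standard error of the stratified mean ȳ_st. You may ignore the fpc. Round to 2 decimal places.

V̂(ȳ_st) = Σ W_h² s_h²/n_h, with W_h = N_h/N and N = 12300:
  stratum Small: (4500/12300)²·76.90²/933 = 0.848371
  stratum Medium: (4700/12300)²·46.50²/840 = 0.375848
  stratum Large: (3100/12300)²·105.45²/583 = 1.21154
V̂(ȳ_st) = 2.43576
SE(ȳ_st) = √2.43576 = 1.56069

SE(ȳ_st) ≈ 1.56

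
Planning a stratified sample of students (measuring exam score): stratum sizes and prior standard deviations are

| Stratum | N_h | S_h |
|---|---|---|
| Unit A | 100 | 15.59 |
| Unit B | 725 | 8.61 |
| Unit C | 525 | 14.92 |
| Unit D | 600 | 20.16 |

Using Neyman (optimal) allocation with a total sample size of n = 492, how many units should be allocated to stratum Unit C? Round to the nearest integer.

139

Neyman allocation: n_h = n · N_h S_h / Σ N_i S_i, with n = 492.
  stratum Unit A: N_h·S_h = 100·15.59 = 1559.00
  stratum Unit B: N_h·S_h = 725·8.61 = 6242.25
  stratum Unit C: N_h·S_h = 525·14.92 = 7833.00
  stratum Unit D: N_h·S_h = 600·20.16 = 12096.00
Σ N_h S_h = 27730.25
n for stratum Unit C = 492·7833.00/27730.25 = 138.976 → 139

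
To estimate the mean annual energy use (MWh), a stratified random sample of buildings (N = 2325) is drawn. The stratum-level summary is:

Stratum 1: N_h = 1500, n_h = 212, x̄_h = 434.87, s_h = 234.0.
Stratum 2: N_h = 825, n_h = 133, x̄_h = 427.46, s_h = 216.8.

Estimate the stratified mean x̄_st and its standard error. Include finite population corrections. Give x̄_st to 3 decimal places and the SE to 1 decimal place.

x̄_st ≈ 432.241, SE ≈ 11.4

x̄_st = Σ W_h x̄_h = (1500·434.87 + 825·427.46)/2325 = 432.24065
V̂(x̄_st) = Σ W_h² (1 − n_h/N_h) s_h²/n_h, with W_h = N_h/N and N = 2325:
  stratum 1: (1500/2325)²·(1 − 212/1500)·234.0²/212 = 92.3118
  stratum 2: (825/2325)²·(1 − 133/825)·216.8²/133 = 37.3234
V̂(x̄_st) = 129.635
SE(x̄_st) = √129.635 = 11.3857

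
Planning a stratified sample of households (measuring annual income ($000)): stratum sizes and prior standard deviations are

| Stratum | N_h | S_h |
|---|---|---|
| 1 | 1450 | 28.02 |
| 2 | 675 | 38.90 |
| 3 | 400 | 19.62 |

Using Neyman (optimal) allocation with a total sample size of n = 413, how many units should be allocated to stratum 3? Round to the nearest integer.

Neyman allocation: n_h = n · N_h S_h / Σ N_i S_i, with n = 413.
  stratum 1: N_h·S_h = 1450·28.02 = 40629.00
  stratum 2: N_h·S_h = 675·38.90 = 26257.50
  stratum 3: N_h·S_h = 400·19.62 = 7848.00
Σ N_h S_h = 74734.50
n for stratum 3 = 413·7848.00/74734.50 = 43.370 → 43

43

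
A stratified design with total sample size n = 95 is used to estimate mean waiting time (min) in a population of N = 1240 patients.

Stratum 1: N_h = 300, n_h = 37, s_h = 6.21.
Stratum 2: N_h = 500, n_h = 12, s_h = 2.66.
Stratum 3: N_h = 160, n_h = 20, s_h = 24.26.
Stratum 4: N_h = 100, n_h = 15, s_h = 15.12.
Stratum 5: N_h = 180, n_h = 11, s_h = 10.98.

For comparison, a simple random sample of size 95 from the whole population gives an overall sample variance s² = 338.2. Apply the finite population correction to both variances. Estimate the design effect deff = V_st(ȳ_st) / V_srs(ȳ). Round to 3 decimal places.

V̂(ȳ_st) = Σ W_h² (1 − n_h/N_h) s_h²/n_h, with W_h = N_h/N and N = 1240:
  stratum 1: (300/1240)²·(1 − 37/300)·6.21²/37 = 0.0534829
  stratum 2: (500/1240)²·(1 − 12/500)·2.66²/12 = 0.0935682
  stratum 3: (160/1240)²·(1 − 20/160)·24.26²/20 = 0.428703
  stratum 4: (100/1240)²·(1 − 15/100)·15.12²/15 = 0.0842535
  stratum 5: (180/1240)²·(1 − 11/180)·10.98²/11 = 0.216834
V_st = 0.876842
V_srs = (1 − 95/1240)·338.2/95 = 3.28726
deff = V_st / V_srs = 0.876842/3.28726 = 0.2667

deff ≈ 0.267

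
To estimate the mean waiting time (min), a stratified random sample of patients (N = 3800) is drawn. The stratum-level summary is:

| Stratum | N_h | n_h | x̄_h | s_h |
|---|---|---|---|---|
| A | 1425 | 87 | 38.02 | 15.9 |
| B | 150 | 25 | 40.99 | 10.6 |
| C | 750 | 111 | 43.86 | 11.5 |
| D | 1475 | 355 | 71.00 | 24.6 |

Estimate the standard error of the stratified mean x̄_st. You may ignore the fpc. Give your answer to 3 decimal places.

V̂(x̄_st) = Σ W_h² s_h²/n_h, with W_h = N_h/N and N = 3800:
  stratum A: (1425/3800)²·15.9²/87 = 0.408637
  stratum B: (150/3800)²·10.6²/25 = 0.00700305
  stratum C: (750/3800)²·11.5²/111 = 0.0464118
  stratum D: (1475/3800)²·24.6²/355 = 0.256838
V̂(x̄_st) = 0.718889
SE(x̄_st) = √0.718889 = 0.847873

SE(x̄_st) ≈ 0.848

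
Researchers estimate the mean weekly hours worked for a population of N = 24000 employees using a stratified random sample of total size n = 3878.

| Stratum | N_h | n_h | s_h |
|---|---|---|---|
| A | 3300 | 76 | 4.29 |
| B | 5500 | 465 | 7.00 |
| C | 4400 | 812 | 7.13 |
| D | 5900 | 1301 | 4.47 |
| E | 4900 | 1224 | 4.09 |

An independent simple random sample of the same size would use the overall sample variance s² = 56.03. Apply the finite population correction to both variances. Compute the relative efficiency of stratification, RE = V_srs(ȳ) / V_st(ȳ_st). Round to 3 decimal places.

RE ≈ 0.976

V̂(ȳ_st) = Σ W_h² (1 − n_h/N_h) s_h²/n_h, with W_h = N_h/N and N = 24000:
  stratum A: (3300/24000)²·(1 − 76/3300)·4.29²/76 = 0.00447288
  stratum B: (5500/24000)²·(1 − 465/5500)·7.00²/465 = 0.00506621
  stratum C: (4400/24000)²·(1 − 812/4400)·7.13²/812 = 0.00171595
  stratum D: (5900/24000)²·(1 − 1301/5900)·4.47²/1301 = 0.000723487
  stratum E: (4900/24000)²·(1 − 1224/4900)·4.09²/1224 = 0.00042738
V_st = 0.0124059
V_srs = (1 − 3878/24000)·56.03/3878 = 0.0121136
Relative efficiency = V_srs / V_st = 0.0121136/0.0124059 = 0.9764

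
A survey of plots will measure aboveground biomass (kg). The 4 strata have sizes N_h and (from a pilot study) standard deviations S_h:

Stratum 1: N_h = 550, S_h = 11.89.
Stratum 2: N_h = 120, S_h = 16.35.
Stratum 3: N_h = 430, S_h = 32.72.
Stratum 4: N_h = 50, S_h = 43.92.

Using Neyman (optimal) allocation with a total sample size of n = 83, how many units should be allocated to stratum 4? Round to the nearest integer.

7

Neyman allocation: n_h = n · N_h S_h / Σ N_i S_i, with n = 83.
  stratum 1: N_h·S_h = 550·11.89 = 6539.50
  stratum 2: N_h·S_h = 120·16.35 = 1962.00
  stratum 3: N_h·S_h = 430·32.72 = 14069.60
  stratum 4: N_h·S_h = 50·43.92 = 2196.00
Σ N_h S_h = 24767.10
n for stratum 4 = 83·2196.00/24767.10 = 7.359 → 7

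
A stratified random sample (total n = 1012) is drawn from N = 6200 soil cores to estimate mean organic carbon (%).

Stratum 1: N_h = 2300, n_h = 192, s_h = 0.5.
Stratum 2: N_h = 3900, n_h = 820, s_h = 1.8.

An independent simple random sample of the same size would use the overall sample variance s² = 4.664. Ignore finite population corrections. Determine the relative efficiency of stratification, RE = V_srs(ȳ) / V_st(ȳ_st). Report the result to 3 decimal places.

RE ≈ 2.645

V̂(ȳ_st) = Σ W_h² s_h²/n_h, with W_h = N_h/N and N = 6200:
  stratum 1: (2300/6200)²·0.5²/192 = 0.000179189
  stratum 2: (3900/6200)²·1.8²/820 = 0.00156342
V_st = 0.00174261
V_srs = s²/n = 4.664/1012 = 0.0046087
Relative efficiency = V_srs / V_st = 0.0046087/0.00174261 = 2.6447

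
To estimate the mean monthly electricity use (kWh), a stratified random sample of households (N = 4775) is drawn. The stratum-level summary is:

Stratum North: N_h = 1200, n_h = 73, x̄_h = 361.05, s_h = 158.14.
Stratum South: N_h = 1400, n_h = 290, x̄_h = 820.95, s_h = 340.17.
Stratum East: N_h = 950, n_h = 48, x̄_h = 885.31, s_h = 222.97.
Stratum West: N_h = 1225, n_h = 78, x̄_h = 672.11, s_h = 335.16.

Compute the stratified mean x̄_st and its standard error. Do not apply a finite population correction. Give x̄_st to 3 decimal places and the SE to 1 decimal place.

x̄_st ≈ 679.994, SE ≈ 13.8

x̄_st = Σ W_h x̄_h = (1200·361.05 + 1400·820.95 + 950·885.31 + 1225·672.11)/4775 = 679.99356
V̂(x̄_st) = Σ W_h² s_h²/n_h, with W_h = N_h/N and N = 4775:
  stratum North: (1200/4775)²·158.14²/73 = 21.636
  stratum South: (1400/4775)²·340.17²/290 = 34.3007
  stratum East: (950/4775)²·222.97²/48 = 40.997
  stratum West: (1225/4775)²·335.16²/78 = 94.784
V̂(x̄_st) = 191.718
SE(x̄_st) = √191.718 = 13.8462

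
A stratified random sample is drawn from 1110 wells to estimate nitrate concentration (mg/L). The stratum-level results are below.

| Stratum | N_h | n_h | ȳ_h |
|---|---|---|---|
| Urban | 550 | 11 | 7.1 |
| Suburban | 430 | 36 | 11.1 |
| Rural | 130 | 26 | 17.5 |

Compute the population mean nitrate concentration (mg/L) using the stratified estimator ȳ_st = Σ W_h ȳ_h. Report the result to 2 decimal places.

N = Σ N_h = 1110. Stratum weights W_h = N_h/N.
ȳ_st = (550·7.1 + 430·11.1 + 130·17.5) / 1110 = 9.8676

ȳ_st ≈ 9.87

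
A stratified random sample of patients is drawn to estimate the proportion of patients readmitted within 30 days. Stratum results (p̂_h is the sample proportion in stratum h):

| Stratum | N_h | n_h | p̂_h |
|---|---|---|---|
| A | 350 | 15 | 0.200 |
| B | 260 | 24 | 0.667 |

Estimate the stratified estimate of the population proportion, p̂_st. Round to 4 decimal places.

N = 610; stratum weights W_h = N_h/N.
p̂_st = Σ W_h p̂_h = (350·0.200 + 260·0.667)/610 = 0.39905

p̂_st ≈ 0.3990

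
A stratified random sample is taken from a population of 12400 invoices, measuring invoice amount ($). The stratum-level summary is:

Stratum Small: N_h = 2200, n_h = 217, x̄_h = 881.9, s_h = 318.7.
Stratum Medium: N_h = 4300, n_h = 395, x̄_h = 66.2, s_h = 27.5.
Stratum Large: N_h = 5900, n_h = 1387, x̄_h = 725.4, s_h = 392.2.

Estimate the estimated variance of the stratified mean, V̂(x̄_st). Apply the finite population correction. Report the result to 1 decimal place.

V̂(x̄_st) ≈ 32.7

V̂(x̄_st) = Σ W_h² (1 − n_h/N_h) s_h²/n_h, with W_h = N_h/N and N = 12400:
  stratum Small: (2200/12400)²·(1 − 217/2200)·318.7²/217 = 13.2803
  stratum Medium: (4300/12400)²·(1 − 395/4300)·27.5²/395 = 0.209081
  stratum Large: (5900/12400)²·(1 − 1387/5900)·392.2²/1387 = 19.2049
V̂(x̄_st) = 32.6943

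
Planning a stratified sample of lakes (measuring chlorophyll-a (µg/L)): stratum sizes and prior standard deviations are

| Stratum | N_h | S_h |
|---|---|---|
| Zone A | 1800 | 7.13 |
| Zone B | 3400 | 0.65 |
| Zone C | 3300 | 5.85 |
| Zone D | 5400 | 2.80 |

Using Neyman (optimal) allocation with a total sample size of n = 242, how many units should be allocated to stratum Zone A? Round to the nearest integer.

Neyman allocation: n_h = n · N_h S_h / Σ N_i S_i, with n = 242.
  stratum Zone A: N_h·S_h = 1800·7.13 = 12834.00
  stratum Zone B: N_h·S_h = 3400·0.65 = 2210.00
  stratum Zone C: N_h·S_h = 3300·5.85 = 19305.00
  stratum Zone D: N_h·S_h = 5400·2.80 = 15120.00
Σ N_h S_h = 49469.00
n for stratum Zone A = 242·12834.00/49469.00 = 62.783 → 63

63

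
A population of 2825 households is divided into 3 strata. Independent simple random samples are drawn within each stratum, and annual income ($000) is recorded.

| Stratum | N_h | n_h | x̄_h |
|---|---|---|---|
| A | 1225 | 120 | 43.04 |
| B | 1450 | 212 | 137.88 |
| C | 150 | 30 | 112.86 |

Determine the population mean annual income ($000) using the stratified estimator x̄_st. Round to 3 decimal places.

N = Σ N_h = 2825. Stratum weights W_h = N_h/N.
x̄_st = (1225·43.04 + 1450·137.88 + 150·112.86) / 2825 = 95.42619

x̄_st ≈ 95.426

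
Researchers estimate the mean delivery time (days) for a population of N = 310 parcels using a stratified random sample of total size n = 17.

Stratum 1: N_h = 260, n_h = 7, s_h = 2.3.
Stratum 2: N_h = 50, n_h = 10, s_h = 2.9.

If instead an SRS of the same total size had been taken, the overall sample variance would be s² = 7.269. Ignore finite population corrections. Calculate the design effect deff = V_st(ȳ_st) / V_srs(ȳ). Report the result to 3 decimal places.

V̂(ȳ_st) = Σ W_h² s_h²/n_h, with W_h = N_h/N and N = 310:
  stratum 1: (260/310)²·2.3²/7 = 0.531595
  stratum 2: (50/310)²·2.9²/10 = 0.0218783
V_st = 0.553473
V_srs = s²/n = 7.269/17 = 0.427588
deff = V_st / V_srs = 0.553473/0.427588 = 1.2944

deff ≈ 1.294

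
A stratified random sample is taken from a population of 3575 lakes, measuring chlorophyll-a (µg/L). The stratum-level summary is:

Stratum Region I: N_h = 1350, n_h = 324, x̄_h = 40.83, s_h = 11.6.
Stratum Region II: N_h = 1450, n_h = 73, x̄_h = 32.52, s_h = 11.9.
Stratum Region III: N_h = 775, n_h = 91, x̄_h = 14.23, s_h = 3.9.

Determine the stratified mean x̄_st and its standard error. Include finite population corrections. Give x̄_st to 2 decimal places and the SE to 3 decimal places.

x̄_st ≈ 31.69, SE ≈ 0.596

x̄_st = Σ W_h x̄_h = (1350·40.83 + 1450·32.52 + 775·14.23)/3575 = 31.69308
V̂(x̄_st) = Σ W_h² (1 − n_h/N_h) s_h²/n_h, with W_h = N_h/N and N = 3575:
  stratum Region I: (1350/3575)²·(1 − 324/1350)·11.6²/324 = 0.0450091
  stratum Region II: (1450/3575)²·(1 − 73/1450)·11.9²/73 = 0.303055
  stratum Region III: (775/3575)²·(1 − 91/775)·3.9²/91 = 0.00693256
V̂(x̄_st) = 0.354996
SE(x̄_st) = √0.354996 = 0.595816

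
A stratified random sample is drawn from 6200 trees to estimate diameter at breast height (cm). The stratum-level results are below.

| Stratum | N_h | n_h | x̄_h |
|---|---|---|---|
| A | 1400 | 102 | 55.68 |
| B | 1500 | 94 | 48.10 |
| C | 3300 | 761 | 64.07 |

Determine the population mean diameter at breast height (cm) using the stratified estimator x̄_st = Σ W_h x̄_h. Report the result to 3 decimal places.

x̄_st ≈ 58.312

N = Σ N_h = 6200. Stratum weights W_h = N_h/N.
x̄_st = (1400·55.68 + 1500·48.10 + 3300·64.07) / 6200 = 58.31177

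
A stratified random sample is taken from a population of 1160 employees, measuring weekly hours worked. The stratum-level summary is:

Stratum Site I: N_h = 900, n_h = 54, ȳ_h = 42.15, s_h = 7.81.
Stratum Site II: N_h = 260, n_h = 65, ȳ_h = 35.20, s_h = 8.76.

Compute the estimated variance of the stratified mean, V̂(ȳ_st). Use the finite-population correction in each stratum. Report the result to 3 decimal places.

V̂(ȳ_st) ≈ 0.684

V̂(ȳ_st) = Σ W_h² (1 − n_h/N_h) s_h²/n_h, with W_h = N_h/N and N = 1160:
  stratum Site I: (900/1160)²·(1 − 54/900)·7.81²/54 = 0.639154
  stratum Site II: (260/1160)²·(1 − 65/260)·8.76²/65 = 0.0444823
V̂(ȳ_st) = 0.683636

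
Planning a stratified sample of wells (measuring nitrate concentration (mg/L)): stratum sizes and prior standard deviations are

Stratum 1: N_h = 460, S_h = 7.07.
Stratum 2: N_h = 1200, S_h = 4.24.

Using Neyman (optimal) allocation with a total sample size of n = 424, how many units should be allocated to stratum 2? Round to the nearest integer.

259

Neyman allocation: n_h = n · N_h S_h / Σ N_i S_i, with n = 424.
  stratum 1: N_h·S_h = 460·7.07 = 3252.20
  stratum 2: N_h·S_h = 1200·4.24 = 5088.00
Σ N_h S_h = 8340.20
n for stratum 2 = 424·5088.00/8340.20 = 258.664 → 259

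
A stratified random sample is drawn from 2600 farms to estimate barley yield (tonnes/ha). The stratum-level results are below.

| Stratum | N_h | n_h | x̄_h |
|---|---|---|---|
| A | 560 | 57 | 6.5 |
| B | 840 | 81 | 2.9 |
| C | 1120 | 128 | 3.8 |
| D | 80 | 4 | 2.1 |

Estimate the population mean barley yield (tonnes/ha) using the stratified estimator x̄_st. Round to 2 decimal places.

x̄_st ≈ 4.04

N = Σ N_h = 2600. Stratum weights W_h = N_h/N.
x̄_st = (560·6.5 + 840·2.9 + 1120·3.8 + 80·2.1) / 2600 = 4.0385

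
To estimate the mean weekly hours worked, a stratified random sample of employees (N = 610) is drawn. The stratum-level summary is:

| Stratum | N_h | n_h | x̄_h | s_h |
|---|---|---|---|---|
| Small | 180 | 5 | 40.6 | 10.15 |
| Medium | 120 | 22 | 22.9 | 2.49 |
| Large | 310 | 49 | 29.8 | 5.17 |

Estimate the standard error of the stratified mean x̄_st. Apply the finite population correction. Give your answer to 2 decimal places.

SE(x̄_st) ≈ 1.37

V̂(x̄_st) = Σ W_h² (1 − n_h/N_h) s_h²/n_h, with W_h = N_h/N and N = 610:
  stratum Small: (180/610)²·(1 − 5/180)·10.15²/5 = 1.74427
  stratum Medium: (120/610)²·(1 − 22/120)·2.49²/22 = 0.00890684
  stratum Large: (310/610)²·(1 − 49/310)·5.17²/49 = 0.118612
V̂(x̄_st) = 1.87179
SE(x̄_st) = √1.87179 = 1.36813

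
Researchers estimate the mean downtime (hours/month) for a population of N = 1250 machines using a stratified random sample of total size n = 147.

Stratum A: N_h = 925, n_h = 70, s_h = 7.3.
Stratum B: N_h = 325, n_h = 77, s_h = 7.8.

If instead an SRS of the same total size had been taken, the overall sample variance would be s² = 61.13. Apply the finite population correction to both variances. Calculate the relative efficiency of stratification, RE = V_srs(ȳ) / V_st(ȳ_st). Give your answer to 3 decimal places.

V̂(ȳ_st) = Σ W_h² (1 − n_h/N_h) s_h²/n_h, with W_h = N_h/N and N = 1250:
  stratum A: (925/1250)²·(1 − 70/925)·7.3²/70 = 0.385332
  stratum B: (325/1250)²·(1 − 77/325)·7.8²/77 = 0.0407581
V_st = 0.42609
V_srs = (1 − 147/1250)·61.13/147 = 0.366946
Relative efficiency = V_srs / V_st = 0.366946/0.42609 = 0.8612

RE ≈ 0.861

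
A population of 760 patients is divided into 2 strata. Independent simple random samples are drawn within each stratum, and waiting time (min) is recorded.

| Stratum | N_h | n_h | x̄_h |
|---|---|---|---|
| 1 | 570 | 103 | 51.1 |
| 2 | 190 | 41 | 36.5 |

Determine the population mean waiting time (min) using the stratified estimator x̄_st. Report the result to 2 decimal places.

N = Σ N_h = 760. Stratum weights W_h = N_h/N.
x̄_st = (570·51.1 + 190·36.5) / 760 = 47.4500

x̄_st ≈ 47.45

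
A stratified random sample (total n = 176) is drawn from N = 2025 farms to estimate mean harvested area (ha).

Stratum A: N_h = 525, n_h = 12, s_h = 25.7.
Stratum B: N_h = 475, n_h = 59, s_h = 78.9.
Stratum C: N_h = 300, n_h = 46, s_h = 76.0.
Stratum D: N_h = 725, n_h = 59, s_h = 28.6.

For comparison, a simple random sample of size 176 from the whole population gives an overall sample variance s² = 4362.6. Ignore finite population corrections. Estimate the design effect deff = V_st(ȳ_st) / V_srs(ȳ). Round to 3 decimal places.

deff ≈ 0.566

V̂(ȳ_st) = Σ W_h² s_h²/n_h, with W_h = N_h/N and N = 2025:
  stratum A: (525/2025)²·25.7²/12 = 3.69959
  stratum B: (475/2025)²·78.9²/59 = 5.80549
  stratum C: (300/2025)²·76.0²/46 = 2.75589
  stratum D: (725/2025)²·28.6²/59 = 1.77708
V_st = 14.038
V_srs = s²/n = 4362.6/176 = 24.7875
deff = V_st / V_srs = 14.038/24.7875 = 0.5663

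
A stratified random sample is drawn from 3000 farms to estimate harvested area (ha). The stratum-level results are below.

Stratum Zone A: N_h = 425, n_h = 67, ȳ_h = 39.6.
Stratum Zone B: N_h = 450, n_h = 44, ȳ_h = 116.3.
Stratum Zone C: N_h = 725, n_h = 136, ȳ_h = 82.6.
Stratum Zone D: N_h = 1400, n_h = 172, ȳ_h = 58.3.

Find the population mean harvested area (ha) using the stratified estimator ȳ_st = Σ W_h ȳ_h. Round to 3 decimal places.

ȳ_st ≈ 70.223

N = Σ N_h = 3000. Stratum weights W_h = N_h/N.
ȳ_st = (425·39.6 + 450·116.3 + 725·82.6 + 1400·58.3) / 3000 = 70.22333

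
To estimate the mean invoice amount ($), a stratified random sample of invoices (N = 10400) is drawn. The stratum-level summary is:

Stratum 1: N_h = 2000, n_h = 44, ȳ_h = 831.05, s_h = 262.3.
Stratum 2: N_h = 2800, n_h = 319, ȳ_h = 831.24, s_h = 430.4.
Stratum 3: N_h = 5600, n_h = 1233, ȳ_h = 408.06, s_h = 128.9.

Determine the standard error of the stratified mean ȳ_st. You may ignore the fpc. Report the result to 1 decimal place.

SE(ȳ_st) ≈ 10.2

V̂(ȳ_st) = Σ W_h² s_h²/n_h, with W_h = N_h/N and N = 10400:
  stratum 1: (2000/10400)²·262.3²/44 = 57.8279
  stratum 2: (2800/10400)²·430.4²/319 = 42.0924
  stratum 3: (5600/10400)²·128.9²/1233 = 3.90708
V̂(ȳ_st) = 103.827
SE(ȳ_st) = √103.827 = 10.1896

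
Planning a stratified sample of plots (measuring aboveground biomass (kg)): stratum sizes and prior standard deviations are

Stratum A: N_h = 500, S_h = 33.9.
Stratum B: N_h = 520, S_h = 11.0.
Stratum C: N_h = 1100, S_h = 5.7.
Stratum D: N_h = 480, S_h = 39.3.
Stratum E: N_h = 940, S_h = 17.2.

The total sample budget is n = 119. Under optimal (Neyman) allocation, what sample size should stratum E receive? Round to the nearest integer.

Neyman allocation: n_h = n · N_h S_h / Σ N_i S_i, with n = 119.
  stratum A: N_h·S_h = 500·33.9 = 16950.00
  stratum B: N_h·S_h = 520·11.0 = 5720.00
  stratum C: N_h·S_h = 1100·5.7 = 6270.00
  stratum D: N_h·S_h = 480·39.3 = 18864.00
  stratum E: N_h·S_h = 940·17.2 = 16168.00
Σ N_h S_h = 63972.00
n for stratum E = 119·16168.00/63972.00 = 30.076 → 30

30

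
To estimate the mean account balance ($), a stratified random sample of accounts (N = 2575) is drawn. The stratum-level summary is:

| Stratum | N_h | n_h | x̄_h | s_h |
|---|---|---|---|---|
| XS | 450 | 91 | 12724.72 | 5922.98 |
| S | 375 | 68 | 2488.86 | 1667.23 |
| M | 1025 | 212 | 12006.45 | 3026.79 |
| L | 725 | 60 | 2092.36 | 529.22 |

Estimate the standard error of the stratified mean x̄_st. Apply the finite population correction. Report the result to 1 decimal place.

SE(x̄_st) ≈ 126.0

V̂(x̄_st) = Σ W_h² (1 − n_h/N_h) s_h²/n_h, with W_h = N_h/N and N = 2575:
  stratum XS: (450/2575)²·(1 − 91/450)·5922.98²/91 = 9392.73
  stratum S: (375/2575)²·(1 − 68/375)·1667.23²/68 = 709.737
  stratum M: (1025/2575)²·(1 − 212/1025)·3026.79²/212 = 5431.11
  stratum L: (725/2575)²·(1 − 60/725)·529.22²/60 = 339.411
V̂(x̄_st) = 15873
SE(x̄_st) = √15873 = 125.988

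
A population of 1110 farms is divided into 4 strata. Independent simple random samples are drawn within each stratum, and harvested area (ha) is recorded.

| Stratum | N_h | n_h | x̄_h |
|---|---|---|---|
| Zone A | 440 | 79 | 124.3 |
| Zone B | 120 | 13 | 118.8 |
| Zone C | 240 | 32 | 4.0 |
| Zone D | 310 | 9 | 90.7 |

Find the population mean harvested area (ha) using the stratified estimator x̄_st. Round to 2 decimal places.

x̄_st ≈ 88.31

N = Σ N_h = 1110. Stratum weights W_h = N_h/N.
x̄_st = (440·124.3 + 120·118.8 + 240·4.0 + 310·90.7) / 1110 = 88.3108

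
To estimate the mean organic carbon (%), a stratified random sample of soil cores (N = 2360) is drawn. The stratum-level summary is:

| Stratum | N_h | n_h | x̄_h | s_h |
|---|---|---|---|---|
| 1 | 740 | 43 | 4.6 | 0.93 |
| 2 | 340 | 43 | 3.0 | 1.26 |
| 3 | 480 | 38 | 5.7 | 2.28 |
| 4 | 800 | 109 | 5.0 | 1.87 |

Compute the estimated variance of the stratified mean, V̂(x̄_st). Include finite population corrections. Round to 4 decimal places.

V̂(x̄_st) ≈ 0.0109

V̂(x̄_st) = Σ W_h² (1 − n_h/N_h) s_h²/n_h, with W_h = N_h/N and N = 2360:
  stratum 1: (740/2360)²·(1 − 43/740)·0.93²/43 = 0.00186268
  stratum 2: (340/2360)²·(1 − 43/340)·1.26²/43 = 0.000669397
  stratum 3: (480/2360)²·(1 − 38/480)·2.28²/38 = 0.00521105
  stratum 4: (800/2360)²·(1 − 109/800)·1.87²/109 = 0.0031842
V̂(x̄_st) = 0.0109273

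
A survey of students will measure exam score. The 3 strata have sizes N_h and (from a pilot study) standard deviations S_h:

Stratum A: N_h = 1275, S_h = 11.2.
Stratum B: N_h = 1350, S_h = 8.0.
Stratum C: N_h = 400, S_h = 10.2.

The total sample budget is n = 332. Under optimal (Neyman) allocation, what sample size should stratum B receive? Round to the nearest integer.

123

Neyman allocation: n_h = n · N_h S_h / Σ N_i S_i, with n = 332.
  stratum A: N_h·S_h = 1275·11.2 = 14280.00
  stratum B: N_h·S_h = 1350·8.0 = 10800.00
  stratum C: N_h·S_h = 400·10.2 = 4080.00
Σ N_h S_h = 29160.00
n for stratum B = 332·10800.00/29160.00 = 122.963 → 123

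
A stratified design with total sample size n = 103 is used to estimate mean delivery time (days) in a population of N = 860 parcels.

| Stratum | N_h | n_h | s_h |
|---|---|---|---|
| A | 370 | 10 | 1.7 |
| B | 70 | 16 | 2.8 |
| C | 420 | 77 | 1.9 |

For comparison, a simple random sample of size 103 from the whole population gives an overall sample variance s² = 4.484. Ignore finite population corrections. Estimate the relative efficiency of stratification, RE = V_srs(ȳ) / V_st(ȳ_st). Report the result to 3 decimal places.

RE ≈ 0.641

V̂(ȳ_st) = Σ W_h² s_h²/n_h, with W_h = N_h/N and N = 860:
  stratum A: (370/860)²·1.7²/10 = 0.0534939
  stratum B: (70/860)²·2.8²/16 = 0.00324635
  stratum C: (420/860)²·1.9²/77 = 0.011182
V_st = 0.0679222
V_srs = s²/n = 4.484/103 = 0.043534
Relative efficiency = V_srs / V_st = 0.043534/0.0679222 = 0.6409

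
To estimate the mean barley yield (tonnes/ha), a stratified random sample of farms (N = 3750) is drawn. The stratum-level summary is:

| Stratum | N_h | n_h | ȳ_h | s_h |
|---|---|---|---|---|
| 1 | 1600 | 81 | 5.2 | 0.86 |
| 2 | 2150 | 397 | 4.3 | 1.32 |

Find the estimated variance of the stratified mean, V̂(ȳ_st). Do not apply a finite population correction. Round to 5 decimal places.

V̂(ȳ_st) = Σ W_h² s_h²/n_h, with W_h = N_h/N and N = 3750:
  stratum 1: (1600/3750)²·0.86²/81 = 0.00166222
  stratum 2: (2150/3750)²·1.32²/397 = 0.00144269
V̂(ȳ_st) = 0.00310491

V̂(ȳ_st) ≈ 0.00310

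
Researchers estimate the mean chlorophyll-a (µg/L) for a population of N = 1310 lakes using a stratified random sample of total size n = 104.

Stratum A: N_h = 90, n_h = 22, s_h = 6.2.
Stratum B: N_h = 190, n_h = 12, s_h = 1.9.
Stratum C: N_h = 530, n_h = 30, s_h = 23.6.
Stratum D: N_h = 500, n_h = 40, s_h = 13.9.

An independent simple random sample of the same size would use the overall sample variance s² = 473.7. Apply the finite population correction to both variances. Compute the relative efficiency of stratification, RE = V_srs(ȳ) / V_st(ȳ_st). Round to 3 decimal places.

RE ≈ 1.189

V̂(ȳ_st) = Σ W_h² (1 − n_h/N_h) s_h²/n_h, with W_h = N_h/N and N = 1310:
  stratum A: (90/1310)²·(1 − 22/90)·6.2²/22 = 0.00623117
  stratum B: (190/1310)²·(1 − 12/190)·1.9²/12 = 0.00592867
  stratum C: (530/1310)²·(1 − 30/530)·23.6²/30 = 2.86686
  stratum D: (500/1310)²·(1 − 40/500)·13.9²/40 = 0.647373
V_st = 3.52639
V_srs = (1 − 104/1310)·473.7/104 = 4.1932
Relative efficiency = V_srs / V_st = 4.1932/3.52639 = 1.1891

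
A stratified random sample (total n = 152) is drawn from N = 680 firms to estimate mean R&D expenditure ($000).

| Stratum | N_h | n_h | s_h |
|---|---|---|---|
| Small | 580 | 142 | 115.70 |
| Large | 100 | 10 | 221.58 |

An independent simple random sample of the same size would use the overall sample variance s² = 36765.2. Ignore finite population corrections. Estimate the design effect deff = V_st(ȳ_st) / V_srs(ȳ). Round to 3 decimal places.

V̂(ȳ_st) = Σ W_h² s_h²/n_h, with W_h = N_h/N and N = 680:
  stratum Small: (580/680)²·115.70²/142 = 68.583
  stratum Large: (100/680)²·221.58²/10 = 106.18
V_st = 174.763
V_srs = s²/n = 36765.2/152 = 241.876
deff = V_st / V_srs = 174.763/241.876 = 0.7225

deff ≈ 0.723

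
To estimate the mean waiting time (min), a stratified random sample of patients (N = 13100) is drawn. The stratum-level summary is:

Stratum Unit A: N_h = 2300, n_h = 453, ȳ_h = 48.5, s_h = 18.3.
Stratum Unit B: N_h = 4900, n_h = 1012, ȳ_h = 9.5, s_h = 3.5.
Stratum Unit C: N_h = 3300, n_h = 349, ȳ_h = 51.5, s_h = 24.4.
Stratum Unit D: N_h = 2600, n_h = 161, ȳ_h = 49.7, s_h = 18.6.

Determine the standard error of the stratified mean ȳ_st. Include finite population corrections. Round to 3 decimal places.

V̂(ȳ_st) = Σ W_h² (1 − n_h/N_h) s_h²/n_h, with W_h = N_h/N and N = 13100:
  stratum Unit A: (2300/13100)²·(1 − 453/2300)·18.3²/453 = 0.0183002
  stratum Unit B: (4900/13100)²·(1 − 1012/4900)·3.5²/1012 = 0.0013438
  stratum Unit C: (3300/13100)²·(1 − 349/3300)·24.4²/349 = 0.0968043
  stratum Unit D: (2600/13100)²·(1 − 161/2600)·18.6²/161 = 0.079404
V̂(ȳ_st) = 0.195852
SE(ȳ_st) = √0.195852 = 0.442552

SE(ȳ_st) ≈ 0.443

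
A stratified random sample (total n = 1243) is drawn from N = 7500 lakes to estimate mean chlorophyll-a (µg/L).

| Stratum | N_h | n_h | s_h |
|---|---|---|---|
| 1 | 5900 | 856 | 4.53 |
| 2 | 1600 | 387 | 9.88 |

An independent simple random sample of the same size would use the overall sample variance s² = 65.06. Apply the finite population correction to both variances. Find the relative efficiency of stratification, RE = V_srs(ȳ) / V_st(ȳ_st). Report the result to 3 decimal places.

RE ≈ 2.042

V̂(ȳ_st) = Σ W_h² (1 − n_h/N_h) s_h²/n_h, with W_h = N_h/N and N = 7500:
  stratum 1: (5900/7500)²·(1 − 856/5900)·4.53²/856 = 0.0126832
  stratum 2: (1600/7500)²·(1 − 387/1600)·9.88²/387 = 0.00870284
V_st = 0.021386
V_srs = (1 − 1243/7500)·65.06/1243 = 0.0436664
Relative efficiency = V_srs / V_st = 0.0436664/0.021386 = 2.0418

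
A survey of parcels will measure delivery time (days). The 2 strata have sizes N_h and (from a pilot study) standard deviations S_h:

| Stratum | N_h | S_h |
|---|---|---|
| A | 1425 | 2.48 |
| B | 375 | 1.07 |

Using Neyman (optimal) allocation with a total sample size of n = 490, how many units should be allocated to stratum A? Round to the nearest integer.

440

Neyman allocation: n_h = n · N_h S_h / Σ N_i S_i, with n = 490.
  stratum A: N_h·S_h = 1425·2.48 = 3534.00
  stratum B: N_h·S_h = 375·1.07 = 401.25
Σ N_h S_h = 3935.25
n for stratum A = 490·3534.00/3935.25 = 440.038 → 440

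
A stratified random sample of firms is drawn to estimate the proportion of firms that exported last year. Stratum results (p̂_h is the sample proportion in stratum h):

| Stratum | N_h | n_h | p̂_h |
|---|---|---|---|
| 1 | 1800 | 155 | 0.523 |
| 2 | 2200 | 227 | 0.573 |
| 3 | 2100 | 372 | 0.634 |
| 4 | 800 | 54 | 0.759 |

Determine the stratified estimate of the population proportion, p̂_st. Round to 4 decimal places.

p̂_st ≈ 0.6001

N = 6900; stratum weights W_h = N_h/N.
p̂_st = Σ W_h p̂_h = (1800·0.523 + 2200·0.573 + 2100·0.634 + 800·0.759)/6900 = 0.60009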